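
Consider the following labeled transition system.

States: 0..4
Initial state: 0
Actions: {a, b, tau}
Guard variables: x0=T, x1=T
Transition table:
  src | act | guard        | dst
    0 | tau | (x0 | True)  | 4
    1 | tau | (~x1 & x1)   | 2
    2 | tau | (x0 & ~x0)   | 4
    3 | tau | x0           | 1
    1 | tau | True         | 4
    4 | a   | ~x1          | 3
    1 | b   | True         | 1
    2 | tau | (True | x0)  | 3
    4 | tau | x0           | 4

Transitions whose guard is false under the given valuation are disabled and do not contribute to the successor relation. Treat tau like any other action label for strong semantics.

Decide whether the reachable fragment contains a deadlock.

Answer: DEADLOCK-FREE

Trace:
Reachable = {0,4}
  0: tau→4  [1 out]
  4: tau→4  [1 out]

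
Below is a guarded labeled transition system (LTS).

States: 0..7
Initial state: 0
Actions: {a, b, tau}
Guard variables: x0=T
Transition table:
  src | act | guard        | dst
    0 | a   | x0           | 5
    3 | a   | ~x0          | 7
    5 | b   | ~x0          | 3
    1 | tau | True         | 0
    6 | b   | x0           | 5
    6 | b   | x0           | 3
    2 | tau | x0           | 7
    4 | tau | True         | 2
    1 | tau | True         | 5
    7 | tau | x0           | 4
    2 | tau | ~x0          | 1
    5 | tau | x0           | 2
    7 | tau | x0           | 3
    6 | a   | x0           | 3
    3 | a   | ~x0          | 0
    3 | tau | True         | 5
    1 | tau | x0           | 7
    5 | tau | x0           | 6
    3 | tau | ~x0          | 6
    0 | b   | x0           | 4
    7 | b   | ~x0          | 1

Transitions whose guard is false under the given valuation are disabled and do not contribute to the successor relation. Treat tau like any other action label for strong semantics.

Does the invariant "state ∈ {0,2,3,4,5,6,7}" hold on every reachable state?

Allowed set {0,2,3,4,5,6,7}
Reachable = {0,2,3,4,5,6,7}
  0: ok
  2: ok
  3: ok
  4: ok
  5: ok
  6: ok
  7: ok

Answer: INVARIANT HOLDS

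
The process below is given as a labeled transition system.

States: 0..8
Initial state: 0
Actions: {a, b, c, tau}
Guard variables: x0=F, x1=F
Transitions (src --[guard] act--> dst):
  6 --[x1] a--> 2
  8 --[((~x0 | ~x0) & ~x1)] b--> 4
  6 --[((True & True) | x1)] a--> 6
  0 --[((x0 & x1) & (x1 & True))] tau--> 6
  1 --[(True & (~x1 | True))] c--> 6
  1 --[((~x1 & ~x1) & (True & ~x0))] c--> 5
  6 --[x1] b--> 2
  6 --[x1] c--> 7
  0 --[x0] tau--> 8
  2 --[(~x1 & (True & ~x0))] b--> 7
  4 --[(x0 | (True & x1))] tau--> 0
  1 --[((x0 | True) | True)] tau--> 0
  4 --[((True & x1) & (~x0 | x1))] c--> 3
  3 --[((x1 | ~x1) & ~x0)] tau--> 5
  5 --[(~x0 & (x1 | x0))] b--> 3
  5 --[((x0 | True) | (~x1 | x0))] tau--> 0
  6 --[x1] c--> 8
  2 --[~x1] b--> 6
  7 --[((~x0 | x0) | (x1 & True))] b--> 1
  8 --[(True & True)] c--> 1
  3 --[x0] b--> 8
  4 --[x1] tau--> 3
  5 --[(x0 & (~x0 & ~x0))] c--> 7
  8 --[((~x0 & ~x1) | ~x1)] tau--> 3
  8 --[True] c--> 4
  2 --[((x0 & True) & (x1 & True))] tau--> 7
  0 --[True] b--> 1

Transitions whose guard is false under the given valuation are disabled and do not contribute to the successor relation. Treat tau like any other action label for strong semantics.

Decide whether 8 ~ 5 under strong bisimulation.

Answer: NOT BISIMILAR

Working:
Bisimulation quotient by refinement:
  P[0] = {{0,1,2,3,4,5,6,7,8}}
  P[1] = {{0,2,7},{1},{3,5},{4},{6},{8}}
  P[2] = {{0,7},{1},{2},{3},{4},{5},{6},{8}}
Fixed point at round 3; 8 class(es).
class of 8: {8}; class of 5: {5}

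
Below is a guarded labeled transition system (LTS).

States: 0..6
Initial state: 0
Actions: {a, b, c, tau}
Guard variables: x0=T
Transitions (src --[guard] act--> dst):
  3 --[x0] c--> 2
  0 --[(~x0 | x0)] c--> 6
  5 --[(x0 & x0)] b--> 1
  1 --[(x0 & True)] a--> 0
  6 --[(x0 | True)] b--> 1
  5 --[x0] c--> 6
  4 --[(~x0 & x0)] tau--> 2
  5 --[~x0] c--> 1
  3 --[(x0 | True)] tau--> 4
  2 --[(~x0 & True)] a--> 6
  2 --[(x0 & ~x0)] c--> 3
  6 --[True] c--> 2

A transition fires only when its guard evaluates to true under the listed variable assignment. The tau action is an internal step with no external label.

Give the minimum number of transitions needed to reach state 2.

Layered search for 2:
  L0 = {0}
  L1 = {6}
  L2 = {1,2}
2 enters at depth 2; path c·c

Answer: 2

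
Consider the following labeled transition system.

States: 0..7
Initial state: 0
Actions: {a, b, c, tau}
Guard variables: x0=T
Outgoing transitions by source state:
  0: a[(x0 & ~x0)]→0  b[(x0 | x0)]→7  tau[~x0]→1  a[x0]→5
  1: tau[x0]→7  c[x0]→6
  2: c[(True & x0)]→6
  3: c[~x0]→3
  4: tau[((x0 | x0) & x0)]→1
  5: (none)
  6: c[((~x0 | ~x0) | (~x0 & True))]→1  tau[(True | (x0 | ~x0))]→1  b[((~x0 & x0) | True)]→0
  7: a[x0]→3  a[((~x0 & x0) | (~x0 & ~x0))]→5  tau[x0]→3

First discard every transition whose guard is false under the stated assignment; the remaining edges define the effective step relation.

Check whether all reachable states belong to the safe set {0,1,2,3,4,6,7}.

Inv-set: {0,1,2,3,4,6,7}
R = {0,3,5,7}
  0: ✓
  3: ✓
  5: outside
  7: ✓
reach 5 via a — violates

Answer: INVARIANT VIOLATED at state 5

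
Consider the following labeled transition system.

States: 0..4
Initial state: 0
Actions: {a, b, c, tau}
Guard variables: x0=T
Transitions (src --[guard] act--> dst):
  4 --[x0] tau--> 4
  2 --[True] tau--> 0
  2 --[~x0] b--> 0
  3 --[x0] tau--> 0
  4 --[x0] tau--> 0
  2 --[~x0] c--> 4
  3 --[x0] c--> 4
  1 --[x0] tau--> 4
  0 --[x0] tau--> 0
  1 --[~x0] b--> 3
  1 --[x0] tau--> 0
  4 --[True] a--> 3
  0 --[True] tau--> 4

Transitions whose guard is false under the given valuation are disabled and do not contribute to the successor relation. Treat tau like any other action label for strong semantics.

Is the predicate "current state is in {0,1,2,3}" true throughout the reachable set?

Inv-set: {0,1,2,3}
Reach set: {0,3,4}
  0: safe
  3: safe
  4: VIOLATES
witness against invariant: tau → 4

Answer: INVARIANT VIOLATED at state 4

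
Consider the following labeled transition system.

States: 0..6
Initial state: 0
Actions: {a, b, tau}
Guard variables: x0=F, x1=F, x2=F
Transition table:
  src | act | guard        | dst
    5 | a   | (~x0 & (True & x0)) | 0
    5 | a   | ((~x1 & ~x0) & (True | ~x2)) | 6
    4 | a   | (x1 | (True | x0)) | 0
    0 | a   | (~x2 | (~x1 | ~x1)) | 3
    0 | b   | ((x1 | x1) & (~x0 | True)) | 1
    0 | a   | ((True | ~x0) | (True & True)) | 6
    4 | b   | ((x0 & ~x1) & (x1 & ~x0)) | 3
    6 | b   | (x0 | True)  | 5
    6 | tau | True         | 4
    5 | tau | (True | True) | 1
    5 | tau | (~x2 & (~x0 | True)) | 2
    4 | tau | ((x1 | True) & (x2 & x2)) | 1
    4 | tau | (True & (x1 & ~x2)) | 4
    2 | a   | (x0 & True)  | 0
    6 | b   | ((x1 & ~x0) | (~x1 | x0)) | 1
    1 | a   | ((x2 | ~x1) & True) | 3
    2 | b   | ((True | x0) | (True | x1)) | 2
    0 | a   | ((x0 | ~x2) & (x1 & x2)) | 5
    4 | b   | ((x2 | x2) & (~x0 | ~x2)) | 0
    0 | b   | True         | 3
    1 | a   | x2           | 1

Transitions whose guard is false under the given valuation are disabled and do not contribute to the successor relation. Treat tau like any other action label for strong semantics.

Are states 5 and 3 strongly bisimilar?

Compute ~ classes (split until stable):
  P[0] = {{0,1,2,3,4,5,6}}
  P[1] = {{0},{1,4},{2},{3},{5},{6}}
  P[2] = {{0},{1},{2},{3},{4},{5},{6}}
7 equivalence class(es) (converged in 3)
[5]={5}  [3]={3}

Answer: NOT BISIMILAR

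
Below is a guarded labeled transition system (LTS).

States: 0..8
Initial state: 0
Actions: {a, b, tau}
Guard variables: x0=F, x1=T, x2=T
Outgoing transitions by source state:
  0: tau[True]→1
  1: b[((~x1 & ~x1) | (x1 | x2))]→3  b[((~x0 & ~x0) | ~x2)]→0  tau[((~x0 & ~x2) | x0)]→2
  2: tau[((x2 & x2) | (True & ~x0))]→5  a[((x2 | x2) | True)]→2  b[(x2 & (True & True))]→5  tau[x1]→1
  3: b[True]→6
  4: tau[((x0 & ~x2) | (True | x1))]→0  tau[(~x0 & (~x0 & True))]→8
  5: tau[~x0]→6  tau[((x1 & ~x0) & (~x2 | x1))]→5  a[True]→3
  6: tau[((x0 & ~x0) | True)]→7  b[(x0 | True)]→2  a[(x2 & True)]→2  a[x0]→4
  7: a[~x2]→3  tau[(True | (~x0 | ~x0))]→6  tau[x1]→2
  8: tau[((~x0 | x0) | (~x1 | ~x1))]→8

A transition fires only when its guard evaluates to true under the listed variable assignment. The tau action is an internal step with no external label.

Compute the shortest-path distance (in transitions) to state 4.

Answer: UNREACHABLE

Trace:
BFS to 4:
  depth 0: {0}
  depth 1: {1}
  depth 2: {3}
  depth 3: {6}
  depth 4: {2,7}
  depth 5: {5}
4 never appears.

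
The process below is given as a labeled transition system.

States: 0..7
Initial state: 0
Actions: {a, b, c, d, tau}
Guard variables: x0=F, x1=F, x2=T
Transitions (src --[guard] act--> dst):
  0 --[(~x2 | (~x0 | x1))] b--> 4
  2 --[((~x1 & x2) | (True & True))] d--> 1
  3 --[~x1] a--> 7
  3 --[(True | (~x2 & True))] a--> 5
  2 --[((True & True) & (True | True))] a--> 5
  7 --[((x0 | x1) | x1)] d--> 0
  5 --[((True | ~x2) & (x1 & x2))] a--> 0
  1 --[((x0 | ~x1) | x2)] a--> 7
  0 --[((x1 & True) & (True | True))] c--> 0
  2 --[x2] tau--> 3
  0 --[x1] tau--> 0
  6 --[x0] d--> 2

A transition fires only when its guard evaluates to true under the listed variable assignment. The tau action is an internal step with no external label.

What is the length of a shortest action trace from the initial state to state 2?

Answer: UNREACHABLE

Trace:
BFS to 2:
  depth 0: {0}
  depth 1: {4}
2 never appears.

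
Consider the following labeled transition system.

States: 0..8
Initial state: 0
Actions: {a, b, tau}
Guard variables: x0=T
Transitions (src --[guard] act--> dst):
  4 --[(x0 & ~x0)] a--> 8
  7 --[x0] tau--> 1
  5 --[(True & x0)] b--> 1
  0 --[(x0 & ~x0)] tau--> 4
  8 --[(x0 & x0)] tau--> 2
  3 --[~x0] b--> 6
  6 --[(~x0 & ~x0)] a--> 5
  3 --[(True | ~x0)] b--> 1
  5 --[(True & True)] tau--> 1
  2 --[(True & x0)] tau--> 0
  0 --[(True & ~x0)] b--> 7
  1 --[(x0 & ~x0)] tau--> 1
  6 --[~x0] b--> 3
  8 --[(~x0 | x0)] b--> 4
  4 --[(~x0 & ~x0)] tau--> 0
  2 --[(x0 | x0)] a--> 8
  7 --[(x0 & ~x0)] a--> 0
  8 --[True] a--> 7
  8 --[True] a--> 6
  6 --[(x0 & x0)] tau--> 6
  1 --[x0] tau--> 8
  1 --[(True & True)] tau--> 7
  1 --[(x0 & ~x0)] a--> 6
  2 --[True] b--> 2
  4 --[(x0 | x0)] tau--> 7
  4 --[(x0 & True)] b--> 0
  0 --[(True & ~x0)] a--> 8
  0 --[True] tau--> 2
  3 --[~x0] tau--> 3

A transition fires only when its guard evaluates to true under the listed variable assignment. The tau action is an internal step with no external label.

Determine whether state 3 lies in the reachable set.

Answer: UNREACHABLE

Working:
Guard filter leaves 17 enabled edge(s).
depth 0: {0}
depth 1: {2}  now seen {0,2}
depth 2: {8}  now seen {0,2,8}
depth 3: {4,6,7}  now seen {0,2,4,6,7,8}
depth 4: {1}  now seen {0,1,2,4,6,7,8}
R = {0,1,2,4,6,7,8}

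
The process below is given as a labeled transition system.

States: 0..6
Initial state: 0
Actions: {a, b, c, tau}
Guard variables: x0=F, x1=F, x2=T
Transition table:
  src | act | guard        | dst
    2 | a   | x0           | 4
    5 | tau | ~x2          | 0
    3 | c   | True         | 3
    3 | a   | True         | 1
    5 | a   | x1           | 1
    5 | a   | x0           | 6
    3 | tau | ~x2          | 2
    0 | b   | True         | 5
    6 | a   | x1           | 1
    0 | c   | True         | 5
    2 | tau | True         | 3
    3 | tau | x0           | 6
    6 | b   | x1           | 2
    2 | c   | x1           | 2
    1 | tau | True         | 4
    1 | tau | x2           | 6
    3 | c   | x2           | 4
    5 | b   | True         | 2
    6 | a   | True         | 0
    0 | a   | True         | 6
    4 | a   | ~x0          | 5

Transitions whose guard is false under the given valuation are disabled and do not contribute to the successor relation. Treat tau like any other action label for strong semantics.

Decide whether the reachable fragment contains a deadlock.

Answer: DEADLOCK-FREE

Analysis:
Reachable = {0,1,2,3,4,5,6}
  0: a→6  b→5  c→5  [deg 3]
  1: tau→4  tau→6  [deg 2]
  2: tau→3  [deg 1]
  3: a→1  c→3  c→4  [deg 3]
  4: a→5  [deg 1]
  5: b→2  [deg 1]
  6: a→0  [deg 1]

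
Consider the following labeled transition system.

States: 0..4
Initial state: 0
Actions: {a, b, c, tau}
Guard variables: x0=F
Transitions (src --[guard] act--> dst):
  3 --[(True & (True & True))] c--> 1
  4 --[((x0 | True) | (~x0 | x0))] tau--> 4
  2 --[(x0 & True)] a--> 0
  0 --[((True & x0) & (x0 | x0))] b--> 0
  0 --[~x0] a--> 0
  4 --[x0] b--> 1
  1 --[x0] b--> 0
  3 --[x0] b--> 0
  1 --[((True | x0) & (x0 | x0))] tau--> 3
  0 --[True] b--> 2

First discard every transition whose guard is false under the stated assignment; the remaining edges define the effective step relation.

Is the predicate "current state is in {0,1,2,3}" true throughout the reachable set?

Inv-set: {0,1,2,3}
Reach set: {0,2}
  0: ok
  2: ok

Answer: INVARIANT HOLDS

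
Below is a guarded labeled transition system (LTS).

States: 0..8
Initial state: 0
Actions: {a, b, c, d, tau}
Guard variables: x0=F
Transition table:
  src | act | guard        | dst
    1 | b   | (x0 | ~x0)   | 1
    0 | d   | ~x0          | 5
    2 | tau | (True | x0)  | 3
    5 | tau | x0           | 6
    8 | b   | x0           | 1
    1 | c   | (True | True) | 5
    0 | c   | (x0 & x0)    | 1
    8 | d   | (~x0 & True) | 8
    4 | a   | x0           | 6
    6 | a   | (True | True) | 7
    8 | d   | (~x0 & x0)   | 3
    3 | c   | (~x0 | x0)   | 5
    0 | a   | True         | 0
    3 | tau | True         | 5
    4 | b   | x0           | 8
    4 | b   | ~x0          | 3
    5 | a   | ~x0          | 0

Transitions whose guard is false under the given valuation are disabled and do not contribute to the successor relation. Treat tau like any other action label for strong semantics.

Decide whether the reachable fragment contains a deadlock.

Reachable = {0,5}
  0: a→0  d→5  [2 out]
  5: a→0  [1 out]

Answer: DEADLOCK-FREE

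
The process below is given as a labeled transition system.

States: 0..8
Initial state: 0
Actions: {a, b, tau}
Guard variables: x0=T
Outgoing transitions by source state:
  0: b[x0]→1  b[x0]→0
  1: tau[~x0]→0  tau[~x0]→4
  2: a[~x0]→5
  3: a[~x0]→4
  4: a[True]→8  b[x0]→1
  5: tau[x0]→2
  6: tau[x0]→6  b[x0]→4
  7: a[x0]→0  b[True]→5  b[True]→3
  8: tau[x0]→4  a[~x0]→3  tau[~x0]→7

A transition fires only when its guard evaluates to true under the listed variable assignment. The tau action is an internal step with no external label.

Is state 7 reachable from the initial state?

Answer: UNREACHABLE

Trace:
11 transition(s) survive guard evaluation.
depth 0: {0}
depth 1: {1}  total {0,1}
R = {0,1}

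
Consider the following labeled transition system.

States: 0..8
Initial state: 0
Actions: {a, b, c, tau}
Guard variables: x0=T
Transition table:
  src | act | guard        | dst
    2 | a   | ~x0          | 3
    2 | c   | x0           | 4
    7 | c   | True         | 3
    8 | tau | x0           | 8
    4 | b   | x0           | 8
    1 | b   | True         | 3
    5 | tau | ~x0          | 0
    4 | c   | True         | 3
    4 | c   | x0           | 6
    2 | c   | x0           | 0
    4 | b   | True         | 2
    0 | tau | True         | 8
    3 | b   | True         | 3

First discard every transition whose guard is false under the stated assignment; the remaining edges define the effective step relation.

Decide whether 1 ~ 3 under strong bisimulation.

Answer: BISIMILAR

Analysis:
Bisimulation quotient by refinement:
  P[0] = {{0,1,2,3,4,5,6,7,8}}
  P[1] = {{0,8},{1,3},{2,7},{4},{5,6}}
  P[2] = {{0,8},{1,3},{2},{4},{5,6},{7}}
6 equivalence class(es) (converged in 3)
1∈{1,3}, 3∈{1,3}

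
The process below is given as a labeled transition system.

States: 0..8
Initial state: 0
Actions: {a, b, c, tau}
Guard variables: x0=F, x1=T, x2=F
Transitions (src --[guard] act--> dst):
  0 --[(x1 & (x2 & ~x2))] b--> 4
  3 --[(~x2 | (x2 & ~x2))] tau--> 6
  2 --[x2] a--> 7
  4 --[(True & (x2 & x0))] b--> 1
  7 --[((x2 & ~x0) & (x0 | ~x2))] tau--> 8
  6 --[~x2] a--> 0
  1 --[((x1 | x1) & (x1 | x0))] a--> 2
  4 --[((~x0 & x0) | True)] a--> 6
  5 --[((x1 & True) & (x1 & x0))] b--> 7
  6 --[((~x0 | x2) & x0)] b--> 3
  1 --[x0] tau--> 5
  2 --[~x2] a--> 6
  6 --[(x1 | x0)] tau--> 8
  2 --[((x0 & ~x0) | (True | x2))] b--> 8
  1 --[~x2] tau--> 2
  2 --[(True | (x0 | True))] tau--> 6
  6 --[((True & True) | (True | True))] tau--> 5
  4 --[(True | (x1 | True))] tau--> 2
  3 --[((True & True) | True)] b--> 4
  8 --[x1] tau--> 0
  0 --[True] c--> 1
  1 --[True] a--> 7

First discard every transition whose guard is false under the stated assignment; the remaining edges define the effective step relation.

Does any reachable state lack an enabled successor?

Answer: DEADLOCK at state 5

Analysis:
Reachable = {0,1,2,5,6,7,8}
  0: c→1  [deg 1]
  1: a→2  a→7  tau→2  [deg 3]
  2: a→6  b→8  tau→6  [deg 3]
  5: ∅  [no exit]
  6: a→0  tau→5  tau→8  [deg 3]
  7: ∅  [no exit]
  8: tau→0  [deg 1]
trace reaching 5: c·a·a·tau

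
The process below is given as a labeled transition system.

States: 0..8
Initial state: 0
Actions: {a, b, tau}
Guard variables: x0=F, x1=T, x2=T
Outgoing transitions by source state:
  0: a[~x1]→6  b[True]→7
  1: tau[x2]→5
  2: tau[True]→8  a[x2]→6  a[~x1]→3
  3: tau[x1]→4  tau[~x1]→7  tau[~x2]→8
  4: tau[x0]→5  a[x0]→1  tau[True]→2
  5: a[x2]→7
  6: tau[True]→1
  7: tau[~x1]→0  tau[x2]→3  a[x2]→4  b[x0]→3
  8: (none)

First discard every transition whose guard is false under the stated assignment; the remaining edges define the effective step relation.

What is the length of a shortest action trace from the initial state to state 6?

Answer: 4

Working:
BFS to 6:
  L0 = {0}
  L1 = {7}
  L2 = {3,4}
  L3 = {2}
  L4 = {6,8}
depth(6)=4, e.g. b·a·tau·a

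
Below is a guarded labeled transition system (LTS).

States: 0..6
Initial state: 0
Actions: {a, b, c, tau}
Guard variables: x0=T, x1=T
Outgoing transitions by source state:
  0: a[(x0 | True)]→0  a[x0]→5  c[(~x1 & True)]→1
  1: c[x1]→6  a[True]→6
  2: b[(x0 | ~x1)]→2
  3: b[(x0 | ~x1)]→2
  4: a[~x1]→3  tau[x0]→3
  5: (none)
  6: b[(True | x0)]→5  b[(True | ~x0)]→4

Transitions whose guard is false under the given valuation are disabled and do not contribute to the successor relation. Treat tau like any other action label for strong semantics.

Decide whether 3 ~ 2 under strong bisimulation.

Answer: BISIMILAR

Trace:
Refine partition for ~:
  round 0: {{0,1,2,3,4,5,6}}
  round 1: {{0},{1},{2,3,6},{4},{5}}
  round 2: {{0},{1},{2,3},{4},{5},{6}}
6 equivalence class(es) (converged in 3)
class of 3: {2,3}; class of 2: {2,3}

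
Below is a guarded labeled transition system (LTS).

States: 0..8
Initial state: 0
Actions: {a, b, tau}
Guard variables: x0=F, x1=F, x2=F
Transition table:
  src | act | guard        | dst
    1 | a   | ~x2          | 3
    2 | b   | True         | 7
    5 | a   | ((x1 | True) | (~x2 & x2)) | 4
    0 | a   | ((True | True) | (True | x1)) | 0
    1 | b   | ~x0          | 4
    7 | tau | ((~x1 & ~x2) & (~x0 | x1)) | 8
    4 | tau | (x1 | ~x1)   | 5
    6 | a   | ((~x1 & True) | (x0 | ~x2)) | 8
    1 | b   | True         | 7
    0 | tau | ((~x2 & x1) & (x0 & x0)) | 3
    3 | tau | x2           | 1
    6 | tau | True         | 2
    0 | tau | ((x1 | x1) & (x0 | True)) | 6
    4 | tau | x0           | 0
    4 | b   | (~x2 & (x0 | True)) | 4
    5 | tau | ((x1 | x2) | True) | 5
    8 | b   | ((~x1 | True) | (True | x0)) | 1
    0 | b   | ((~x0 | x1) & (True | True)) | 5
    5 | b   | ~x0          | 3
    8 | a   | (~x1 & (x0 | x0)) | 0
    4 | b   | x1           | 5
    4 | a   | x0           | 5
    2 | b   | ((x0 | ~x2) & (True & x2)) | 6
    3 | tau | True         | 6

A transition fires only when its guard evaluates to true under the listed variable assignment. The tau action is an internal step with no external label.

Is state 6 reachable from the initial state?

16 transition(s) survive guard evaluation.
depth 0: {0}
depth 1: {5}  total {0,5}
depth 2: {3,4}  total {0,3,4,5}
depth 3: {6}  total {0,3,4,5,6}
depth 4: {2,8}  total {0,2,3,4,5,6,8}
depth 5: {1,7}  total {0,1,2,3,4,5,6,7,8}
R = {0,1,2,3,4,5,6,7,8}
trace reaching 6: b·b·tau

Answer: REACHABLE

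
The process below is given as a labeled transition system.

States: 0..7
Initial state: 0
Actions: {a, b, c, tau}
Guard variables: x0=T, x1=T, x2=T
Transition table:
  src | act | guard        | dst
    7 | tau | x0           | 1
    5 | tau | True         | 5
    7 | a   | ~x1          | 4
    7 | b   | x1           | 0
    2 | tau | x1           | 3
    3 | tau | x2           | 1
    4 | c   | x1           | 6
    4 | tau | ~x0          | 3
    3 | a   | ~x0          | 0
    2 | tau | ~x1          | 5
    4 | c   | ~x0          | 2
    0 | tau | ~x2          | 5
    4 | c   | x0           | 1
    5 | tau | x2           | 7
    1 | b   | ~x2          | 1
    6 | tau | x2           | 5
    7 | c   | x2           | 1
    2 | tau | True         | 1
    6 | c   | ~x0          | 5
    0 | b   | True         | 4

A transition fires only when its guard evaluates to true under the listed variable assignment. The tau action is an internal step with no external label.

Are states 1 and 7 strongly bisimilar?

Answer: NOT BISIMILAR

Trace:
Bisimulation quotient by refinement:
  P[0] = {{0,1,2,3,4,5,6,7}}
  P[1] = {{0},{1},{2,3,5,6},{4},{7}}
  P[2] = {{0},{1},{2},{3},{4},{5},{6},{7}}
stable after 3 split(s): 8 block(s)
1∈{1}, 7∈{7}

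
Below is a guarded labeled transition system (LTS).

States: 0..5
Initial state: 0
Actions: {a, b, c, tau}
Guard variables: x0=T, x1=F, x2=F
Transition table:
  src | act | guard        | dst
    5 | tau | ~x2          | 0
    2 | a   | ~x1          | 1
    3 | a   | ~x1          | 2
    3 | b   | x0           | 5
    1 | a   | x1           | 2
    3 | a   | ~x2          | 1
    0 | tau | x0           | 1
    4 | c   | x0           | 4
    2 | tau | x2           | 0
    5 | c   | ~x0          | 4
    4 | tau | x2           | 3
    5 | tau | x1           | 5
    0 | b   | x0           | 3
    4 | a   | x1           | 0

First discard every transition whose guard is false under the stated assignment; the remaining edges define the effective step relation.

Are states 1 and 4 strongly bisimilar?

Answer: NOT BISIMILAR

Working:
Bisimulation quotient by refinement:
  P[0] = {{0,1,2,3,4,5}}
  P[1] = {{0},{1},{2},{3},{4},{5}}
Fixed point at round 2; 6 class(es).
[1]={1}  [4]={4}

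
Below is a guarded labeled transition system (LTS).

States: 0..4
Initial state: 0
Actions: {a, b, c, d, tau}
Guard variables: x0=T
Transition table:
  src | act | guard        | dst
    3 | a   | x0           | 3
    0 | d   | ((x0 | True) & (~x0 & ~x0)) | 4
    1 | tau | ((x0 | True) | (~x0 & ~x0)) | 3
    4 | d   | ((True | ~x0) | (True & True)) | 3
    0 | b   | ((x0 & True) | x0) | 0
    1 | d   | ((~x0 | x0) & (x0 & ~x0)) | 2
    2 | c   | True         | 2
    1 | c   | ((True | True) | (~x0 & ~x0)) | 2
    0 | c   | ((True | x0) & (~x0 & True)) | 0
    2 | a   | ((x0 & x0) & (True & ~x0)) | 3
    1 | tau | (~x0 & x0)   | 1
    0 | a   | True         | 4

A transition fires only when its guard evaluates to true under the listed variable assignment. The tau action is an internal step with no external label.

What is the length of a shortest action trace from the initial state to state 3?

Breadth-first toward 3:
  Layer 0: {0}
  Layer 1: {4}
  Layer 2: {3}
depth(3)=2, e.g. a·d

Answer: 2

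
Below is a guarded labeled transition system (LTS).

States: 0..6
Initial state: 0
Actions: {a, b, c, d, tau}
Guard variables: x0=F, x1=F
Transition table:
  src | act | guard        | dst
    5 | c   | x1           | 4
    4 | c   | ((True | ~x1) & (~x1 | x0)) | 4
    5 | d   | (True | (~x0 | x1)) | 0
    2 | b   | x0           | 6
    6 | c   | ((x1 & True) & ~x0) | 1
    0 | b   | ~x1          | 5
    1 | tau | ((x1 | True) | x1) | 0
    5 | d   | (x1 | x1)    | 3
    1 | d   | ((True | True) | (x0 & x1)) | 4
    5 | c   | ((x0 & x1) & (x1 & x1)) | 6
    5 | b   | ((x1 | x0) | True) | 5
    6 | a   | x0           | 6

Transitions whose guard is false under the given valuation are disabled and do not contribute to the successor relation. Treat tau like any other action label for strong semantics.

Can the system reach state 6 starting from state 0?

After dropping false guards: 6 live edges.
depth 0: {0}
depth 1: {5}  now seen {0,5}
Reach set: {0,5}

Answer: UNREACHABLE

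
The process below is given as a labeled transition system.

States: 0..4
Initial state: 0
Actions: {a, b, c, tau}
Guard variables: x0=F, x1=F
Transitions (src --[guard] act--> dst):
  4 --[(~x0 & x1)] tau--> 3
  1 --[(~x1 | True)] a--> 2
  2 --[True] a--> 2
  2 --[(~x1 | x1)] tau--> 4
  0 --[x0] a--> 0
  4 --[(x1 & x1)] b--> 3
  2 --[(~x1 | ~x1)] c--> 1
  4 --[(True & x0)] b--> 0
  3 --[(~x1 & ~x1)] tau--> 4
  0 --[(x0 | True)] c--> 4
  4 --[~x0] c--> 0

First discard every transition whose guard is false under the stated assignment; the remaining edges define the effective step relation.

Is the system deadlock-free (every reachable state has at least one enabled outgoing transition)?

R = {0,4}
  0: c→4  [1 out]
  4: c→0  [1 out]

Answer: DEADLOCK-FREE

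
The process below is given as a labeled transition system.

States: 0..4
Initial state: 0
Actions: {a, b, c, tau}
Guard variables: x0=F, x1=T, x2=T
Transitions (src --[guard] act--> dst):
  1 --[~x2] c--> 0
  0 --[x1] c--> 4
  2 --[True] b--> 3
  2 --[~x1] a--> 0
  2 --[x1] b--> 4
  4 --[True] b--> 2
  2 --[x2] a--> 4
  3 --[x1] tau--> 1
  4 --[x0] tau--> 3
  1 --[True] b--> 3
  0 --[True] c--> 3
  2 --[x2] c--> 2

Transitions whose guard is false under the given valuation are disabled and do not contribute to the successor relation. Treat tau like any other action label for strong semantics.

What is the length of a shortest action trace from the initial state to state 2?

BFS to 2:
  Layer 0: {0}
  Layer 1: {3,4}
  Layer 2: {1,2}
first hit 2 at d=2 via c·b

Answer: 2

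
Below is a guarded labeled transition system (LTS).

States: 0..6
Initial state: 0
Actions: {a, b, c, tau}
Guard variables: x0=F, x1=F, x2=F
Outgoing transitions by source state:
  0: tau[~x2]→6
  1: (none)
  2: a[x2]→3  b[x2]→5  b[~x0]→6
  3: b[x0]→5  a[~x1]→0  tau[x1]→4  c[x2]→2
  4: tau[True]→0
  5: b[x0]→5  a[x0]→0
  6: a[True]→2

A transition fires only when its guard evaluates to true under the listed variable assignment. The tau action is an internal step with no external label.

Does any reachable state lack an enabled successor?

R = {0,2,6}
  0: tau→6  [1 exit(s)]
  2: b→6  [1 exit(s)]
  6: a→2  [1 exit(s)]

Answer: DEADLOCK-FREE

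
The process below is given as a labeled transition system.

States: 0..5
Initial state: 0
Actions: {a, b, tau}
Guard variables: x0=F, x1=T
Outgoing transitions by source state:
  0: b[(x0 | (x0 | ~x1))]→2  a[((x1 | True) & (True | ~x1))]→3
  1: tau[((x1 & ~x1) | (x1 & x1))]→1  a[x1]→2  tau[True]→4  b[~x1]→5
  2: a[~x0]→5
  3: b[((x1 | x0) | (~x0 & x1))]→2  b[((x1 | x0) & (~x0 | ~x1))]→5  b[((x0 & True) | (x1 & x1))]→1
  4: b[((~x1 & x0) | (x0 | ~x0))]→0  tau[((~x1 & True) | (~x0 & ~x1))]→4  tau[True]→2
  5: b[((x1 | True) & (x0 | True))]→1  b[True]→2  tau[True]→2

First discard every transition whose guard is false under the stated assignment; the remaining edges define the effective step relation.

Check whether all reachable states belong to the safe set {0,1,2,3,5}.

Safe = {0,1,2,3,5}
R = {0,1,2,3,4,5}
  0: safe
  1: safe
  2: safe
  3: safe
  4: outside
  5: safe
witness against invariant: a·b·tau → 4

Answer: INVARIANT VIOLATED at state 4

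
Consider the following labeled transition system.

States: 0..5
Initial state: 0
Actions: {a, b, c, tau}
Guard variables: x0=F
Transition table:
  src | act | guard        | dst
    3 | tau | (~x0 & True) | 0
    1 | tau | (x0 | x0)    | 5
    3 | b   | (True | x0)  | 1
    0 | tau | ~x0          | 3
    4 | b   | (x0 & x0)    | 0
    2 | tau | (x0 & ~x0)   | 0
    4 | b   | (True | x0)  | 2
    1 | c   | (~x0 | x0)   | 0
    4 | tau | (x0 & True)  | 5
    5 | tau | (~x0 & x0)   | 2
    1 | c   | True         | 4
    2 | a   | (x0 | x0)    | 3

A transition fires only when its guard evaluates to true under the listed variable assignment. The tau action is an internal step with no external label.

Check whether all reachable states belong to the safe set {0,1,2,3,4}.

Allowed set {0,1,2,3,4}
Reachable = {0,1,2,3,4}
  0: safe
  1: safe
  2: safe
  3: safe
  4: safe

Answer: INVARIANT HOLDS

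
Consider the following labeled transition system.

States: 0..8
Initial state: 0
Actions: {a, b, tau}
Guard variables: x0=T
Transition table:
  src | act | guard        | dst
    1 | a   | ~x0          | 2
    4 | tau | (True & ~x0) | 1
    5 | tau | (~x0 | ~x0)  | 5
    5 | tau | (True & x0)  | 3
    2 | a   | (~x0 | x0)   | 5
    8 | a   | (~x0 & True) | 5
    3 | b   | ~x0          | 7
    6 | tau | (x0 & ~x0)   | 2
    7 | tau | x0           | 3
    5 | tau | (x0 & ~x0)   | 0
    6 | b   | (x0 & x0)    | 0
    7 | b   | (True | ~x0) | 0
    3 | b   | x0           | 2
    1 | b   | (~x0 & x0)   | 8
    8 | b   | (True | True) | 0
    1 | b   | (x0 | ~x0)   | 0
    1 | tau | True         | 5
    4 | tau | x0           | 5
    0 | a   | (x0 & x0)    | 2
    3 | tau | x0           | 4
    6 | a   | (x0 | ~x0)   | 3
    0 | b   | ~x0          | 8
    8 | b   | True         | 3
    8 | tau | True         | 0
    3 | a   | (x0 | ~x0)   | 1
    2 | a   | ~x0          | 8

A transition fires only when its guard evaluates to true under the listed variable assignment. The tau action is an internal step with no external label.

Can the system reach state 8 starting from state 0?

Guard filter leaves 16 enabled edge(s).
Layer 0: {0}
Layer 1: {2}  now seen {0,2}
Layer 2: {5}  now seen {0,2,5}
Layer 3: {3}  now seen {0,2,3,5}
Layer 4: {1,4}  now seen {0,1,2,3,4,5}
Reachable = {0,1,2,3,4,5}

Answer: UNREACHABLE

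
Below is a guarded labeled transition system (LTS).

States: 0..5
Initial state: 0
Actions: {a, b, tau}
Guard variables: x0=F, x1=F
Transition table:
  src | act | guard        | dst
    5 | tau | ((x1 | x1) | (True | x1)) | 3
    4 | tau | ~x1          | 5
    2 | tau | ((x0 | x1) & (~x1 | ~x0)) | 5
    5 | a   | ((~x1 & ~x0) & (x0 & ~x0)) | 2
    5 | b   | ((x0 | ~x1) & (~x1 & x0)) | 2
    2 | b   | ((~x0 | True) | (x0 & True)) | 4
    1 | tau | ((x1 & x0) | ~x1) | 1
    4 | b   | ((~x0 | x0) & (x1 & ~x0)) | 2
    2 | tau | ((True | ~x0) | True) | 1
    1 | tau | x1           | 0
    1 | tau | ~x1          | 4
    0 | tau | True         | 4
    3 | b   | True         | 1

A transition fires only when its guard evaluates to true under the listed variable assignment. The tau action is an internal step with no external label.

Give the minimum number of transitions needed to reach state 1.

Answer: 4

Working:
Layered search for 1:
  depth 0: {0}
  depth 1: {4}
  depth 2: {5}
  depth 3: {3}
  depth 4: {1}
1 enters at depth 4; path tau·tau·tau·b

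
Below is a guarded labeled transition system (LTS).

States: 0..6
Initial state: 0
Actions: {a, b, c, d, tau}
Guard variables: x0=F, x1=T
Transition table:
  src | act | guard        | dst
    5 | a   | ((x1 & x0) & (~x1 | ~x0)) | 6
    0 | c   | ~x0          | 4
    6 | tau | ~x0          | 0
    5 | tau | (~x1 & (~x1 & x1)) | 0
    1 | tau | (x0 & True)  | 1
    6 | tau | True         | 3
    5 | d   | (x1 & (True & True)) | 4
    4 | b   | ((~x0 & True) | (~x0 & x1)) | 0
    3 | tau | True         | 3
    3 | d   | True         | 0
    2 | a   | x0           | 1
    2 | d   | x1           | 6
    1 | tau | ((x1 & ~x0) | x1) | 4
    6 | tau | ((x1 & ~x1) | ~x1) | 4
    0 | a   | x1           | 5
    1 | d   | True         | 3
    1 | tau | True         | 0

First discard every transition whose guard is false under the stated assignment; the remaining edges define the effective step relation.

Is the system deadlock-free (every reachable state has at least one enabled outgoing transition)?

Answer: DEADLOCK-FREE

Trace:
Reachable = {0,4,5}
  0: a→5  c→4  [2 exit(s)]
  4: b→0  [1 exit(s)]
  5: d→4  [1 exit(s)]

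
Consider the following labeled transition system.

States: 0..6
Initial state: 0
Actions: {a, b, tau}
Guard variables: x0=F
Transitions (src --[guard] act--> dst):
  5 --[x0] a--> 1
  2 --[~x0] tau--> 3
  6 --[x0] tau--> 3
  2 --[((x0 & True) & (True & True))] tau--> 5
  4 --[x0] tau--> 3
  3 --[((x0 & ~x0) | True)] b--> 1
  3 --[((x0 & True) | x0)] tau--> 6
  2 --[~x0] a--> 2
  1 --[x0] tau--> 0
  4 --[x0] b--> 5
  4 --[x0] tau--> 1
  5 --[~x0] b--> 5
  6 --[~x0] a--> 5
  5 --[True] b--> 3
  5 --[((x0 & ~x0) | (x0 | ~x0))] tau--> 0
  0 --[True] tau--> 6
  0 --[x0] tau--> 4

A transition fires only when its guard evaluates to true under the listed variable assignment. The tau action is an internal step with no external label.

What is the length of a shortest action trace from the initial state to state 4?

Answer: UNREACHABLE

Trace:
Breadth-first toward 4:
  depth 0: {0}
  depth 1: {6}
  depth 2: {5}
  depth 3: {3}
  depth 4: {1}
4 never appears.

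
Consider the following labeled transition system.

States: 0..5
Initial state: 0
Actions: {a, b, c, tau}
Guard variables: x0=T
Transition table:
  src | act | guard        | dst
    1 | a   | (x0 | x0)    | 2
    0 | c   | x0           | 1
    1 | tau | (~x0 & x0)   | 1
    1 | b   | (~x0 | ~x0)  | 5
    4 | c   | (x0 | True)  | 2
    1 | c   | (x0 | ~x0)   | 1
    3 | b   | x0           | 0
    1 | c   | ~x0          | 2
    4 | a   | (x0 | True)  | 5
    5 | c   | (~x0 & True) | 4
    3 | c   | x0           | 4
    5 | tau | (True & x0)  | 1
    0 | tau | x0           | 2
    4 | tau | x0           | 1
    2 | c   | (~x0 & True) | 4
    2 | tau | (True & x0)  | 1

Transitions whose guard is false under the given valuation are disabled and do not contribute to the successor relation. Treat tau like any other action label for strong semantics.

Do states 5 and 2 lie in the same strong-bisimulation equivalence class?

Refine partition for ~:
  π0 = {{0,1,2,3,4,5}}
  π1 = {{0},{1},{2,5},{3},{4}}
stable after 2 split(s): 5 block(s)
[5]={2,5}  [2]={2,5}

Answer: BISIMILAR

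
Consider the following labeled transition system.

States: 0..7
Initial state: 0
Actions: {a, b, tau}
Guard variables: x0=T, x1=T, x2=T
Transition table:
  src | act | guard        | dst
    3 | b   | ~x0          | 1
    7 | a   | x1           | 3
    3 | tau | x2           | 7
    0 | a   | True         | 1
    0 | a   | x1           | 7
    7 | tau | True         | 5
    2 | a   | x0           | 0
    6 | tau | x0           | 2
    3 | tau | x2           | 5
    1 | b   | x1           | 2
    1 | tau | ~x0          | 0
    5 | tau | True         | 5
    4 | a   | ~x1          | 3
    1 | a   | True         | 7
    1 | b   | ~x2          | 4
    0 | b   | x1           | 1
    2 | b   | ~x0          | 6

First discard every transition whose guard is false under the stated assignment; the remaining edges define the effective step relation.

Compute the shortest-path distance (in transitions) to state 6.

Answer: UNREACHABLE

Working:
BFS to 6:
  L0 = {0}
  L1 = {1,7}
  L2 = {2,3,5}
6 never appears.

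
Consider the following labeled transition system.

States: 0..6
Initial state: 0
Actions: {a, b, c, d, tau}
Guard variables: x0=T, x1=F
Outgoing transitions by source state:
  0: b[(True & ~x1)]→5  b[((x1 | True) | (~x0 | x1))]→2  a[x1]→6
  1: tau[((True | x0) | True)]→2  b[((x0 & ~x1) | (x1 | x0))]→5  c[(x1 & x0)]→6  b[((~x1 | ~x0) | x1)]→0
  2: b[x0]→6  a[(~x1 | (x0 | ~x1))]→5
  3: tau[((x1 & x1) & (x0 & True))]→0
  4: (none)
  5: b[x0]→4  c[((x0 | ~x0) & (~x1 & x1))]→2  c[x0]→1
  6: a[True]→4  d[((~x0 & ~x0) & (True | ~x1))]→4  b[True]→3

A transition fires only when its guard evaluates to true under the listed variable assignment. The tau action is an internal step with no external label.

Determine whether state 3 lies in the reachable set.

11 transition(s) survive guard evaluation.
depth 0: {0}
depth 1: {2,5}  now seen {0,2,5}
depth 2: {1,4,6}  now seen {0,1,2,4,5,6}
depth 3: {3}  now seen {0,1,2,3,4,5,6}
R = {0,1,2,3,4,5,6}
Path to 3: b·b·b

Answer: REACHABLE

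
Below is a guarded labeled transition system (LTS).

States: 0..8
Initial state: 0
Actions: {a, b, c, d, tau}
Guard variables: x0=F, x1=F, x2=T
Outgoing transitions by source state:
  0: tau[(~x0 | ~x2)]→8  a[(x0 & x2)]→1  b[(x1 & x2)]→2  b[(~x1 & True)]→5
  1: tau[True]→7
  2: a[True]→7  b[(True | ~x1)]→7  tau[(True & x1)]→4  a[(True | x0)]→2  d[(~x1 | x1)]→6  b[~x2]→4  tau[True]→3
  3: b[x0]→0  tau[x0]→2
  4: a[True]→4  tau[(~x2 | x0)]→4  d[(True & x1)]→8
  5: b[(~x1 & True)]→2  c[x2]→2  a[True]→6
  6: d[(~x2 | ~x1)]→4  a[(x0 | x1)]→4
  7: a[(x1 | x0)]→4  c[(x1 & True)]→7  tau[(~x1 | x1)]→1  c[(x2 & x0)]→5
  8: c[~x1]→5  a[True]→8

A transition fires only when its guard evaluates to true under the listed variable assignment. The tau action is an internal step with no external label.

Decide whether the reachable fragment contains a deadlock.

Answer: DEADLOCK at state 3

Working:
R = {0,1,2,3,4,5,6,7,8}
  0: b→5  tau→8  [2 exit(s)]
  1: tau→7  [1 exit(s)]
  2: a→2  a→7  b→7  d→6  tau→3  [5 exit(s)]
  3: ∅  [no exit]
  4: a→4  [1 exit(s)]
  5: a→6  b→2  c→2  [3 exit(s)]
  6: d→4  [1 exit(s)]
  7: tau→1  [1 exit(s)]
  8: a→8  c→5  [2 exit(s)]
trace reaching 3: b·b·tau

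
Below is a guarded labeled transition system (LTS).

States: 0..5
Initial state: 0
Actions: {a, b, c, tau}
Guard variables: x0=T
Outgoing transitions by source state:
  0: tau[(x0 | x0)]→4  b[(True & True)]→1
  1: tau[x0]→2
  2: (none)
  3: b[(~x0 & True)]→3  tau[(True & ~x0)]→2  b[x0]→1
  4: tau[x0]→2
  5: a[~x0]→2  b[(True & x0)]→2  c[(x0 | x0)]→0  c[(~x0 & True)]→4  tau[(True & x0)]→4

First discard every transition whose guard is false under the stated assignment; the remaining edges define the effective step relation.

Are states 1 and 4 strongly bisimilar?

Refine partition for ~:
  round 0: {{0,1,2,3,4,5}}
  round 1: {{0},{1,4},{2},{3},{5}}
Fixed point at round 2; 5 class(es).
[1]={1,4}  [4]={1,4}

Answer: BISIMILAR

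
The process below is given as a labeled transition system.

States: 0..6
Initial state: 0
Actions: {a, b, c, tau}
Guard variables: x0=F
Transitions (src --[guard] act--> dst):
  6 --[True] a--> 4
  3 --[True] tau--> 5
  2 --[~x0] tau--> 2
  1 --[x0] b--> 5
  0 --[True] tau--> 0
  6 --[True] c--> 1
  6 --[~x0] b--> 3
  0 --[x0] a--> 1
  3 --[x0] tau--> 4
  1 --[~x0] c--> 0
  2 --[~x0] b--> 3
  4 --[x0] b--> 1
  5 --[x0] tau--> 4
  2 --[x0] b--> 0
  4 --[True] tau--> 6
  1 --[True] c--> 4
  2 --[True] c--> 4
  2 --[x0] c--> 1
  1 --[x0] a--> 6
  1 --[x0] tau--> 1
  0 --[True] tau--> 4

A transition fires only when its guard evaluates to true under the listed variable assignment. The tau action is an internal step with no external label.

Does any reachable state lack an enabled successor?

Answer: DEADLOCK at state 5

Analysis:
R = {0,1,3,4,5,6}
  0: tau→0  tau→4  [deg 2]
  1: c→0  c→4  [deg 2]
  3: tau→5  [deg 1]
  4: tau→6  [deg 1]
  5: ∅  [STUCK]
  6: a→4  b→3  c→1  [deg 3]
trace reaching 5: tau·tau·b·tau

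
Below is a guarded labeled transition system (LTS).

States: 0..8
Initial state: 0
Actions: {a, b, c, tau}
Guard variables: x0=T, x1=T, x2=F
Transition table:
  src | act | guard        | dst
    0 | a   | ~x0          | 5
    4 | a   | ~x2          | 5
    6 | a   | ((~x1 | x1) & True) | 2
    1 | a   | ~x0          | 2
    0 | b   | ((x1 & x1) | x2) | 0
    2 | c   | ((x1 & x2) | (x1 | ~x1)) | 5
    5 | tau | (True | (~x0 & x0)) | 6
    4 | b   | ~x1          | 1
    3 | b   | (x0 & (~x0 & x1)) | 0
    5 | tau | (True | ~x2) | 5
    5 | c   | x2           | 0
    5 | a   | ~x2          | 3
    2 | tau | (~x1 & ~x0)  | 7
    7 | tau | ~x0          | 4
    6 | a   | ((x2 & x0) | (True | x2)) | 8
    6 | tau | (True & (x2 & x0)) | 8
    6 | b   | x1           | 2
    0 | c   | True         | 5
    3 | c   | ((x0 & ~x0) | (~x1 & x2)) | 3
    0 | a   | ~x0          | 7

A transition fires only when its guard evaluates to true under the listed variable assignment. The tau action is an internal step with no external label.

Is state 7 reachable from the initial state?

After dropping false guards: 10 live edges.
depth 0: {0}
depth 1: {5}  cumulative {0,5}
depth 2: {3,6}  cumulative {0,3,5,6}
depth 3: {2,8}  cumulative {0,2,3,5,6,8}
Reach set: {0,2,3,5,6,8}

Answer: UNREACHABLE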